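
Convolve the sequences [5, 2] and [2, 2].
y[0] = 5×2 = 10; y[1] = 5×2 + 2×2 = 14; y[2] = 2×2 = 4

[10, 14, 4]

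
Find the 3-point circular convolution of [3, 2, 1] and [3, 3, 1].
Use y[k] = Σ_j f[j]·g[(k-j) mod 3]. y[0] = 3×3 + 2×1 + 1×3 = 14; y[1] = 3×3 + 2×3 + 1×1 = 16; y[2] = 3×1 + 2×3 + 1×3 = 12. Result: [14, 16, 12]

[14, 16, 12]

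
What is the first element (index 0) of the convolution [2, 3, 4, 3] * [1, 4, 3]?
Use y[k] = Σ_i a[i]·b[k-i] at k=0. y[0] = 2×1 = 2

2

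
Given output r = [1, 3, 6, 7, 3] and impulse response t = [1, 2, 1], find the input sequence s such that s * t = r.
Deconvolve r=[1, 3, 6, 7, 3] by t=[1, 2, 1]. Since t[0]=1, solve forward: s[0] = r[0] / 1 = 1; s[1] = (r[1] - 1×2) / 1 = 1; s[2] = (r[2] - 1×2 - 1×1) / 1 = 3. So s = [1, 1, 3]. Check by forward convolution: r[0] = 1×1 = 1; r[1] = 1×2 + 1×1 = 3; r[2] = 1×1 + 1×2 + 3×1 = 6; r[3] = 1×1 + 3×2 = 7; r[4] = 3×1 = 3

[1, 1, 3]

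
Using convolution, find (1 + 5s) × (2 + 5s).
Ascending coefficients: a = [1, 5], b = [2, 5]. c[0] = 1×2 = 2; c[1] = 1×5 + 5×2 = 15; c[2] = 5×5 = 25. Result coefficients: [2, 15, 25] → 2 + 15s + 25s^2

2 + 15s + 25s^2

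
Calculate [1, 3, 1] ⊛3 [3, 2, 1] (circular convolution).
Use y[k] = Σ_j u[j]·v[(k-j) mod 3]. y[0] = 1×3 + 3×1 + 1×2 = 8; y[1] = 1×2 + 3×3 + 1×1 = 12; y[2] = 1×1 + 3×2 + 1×3 = 10. Result: [8, 12, 10]

[8, 12, 10]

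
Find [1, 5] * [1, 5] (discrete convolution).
y[0] = 1×1 = 1; y[1] = 1×5 + 5×1 = 10; y[2] = 5×5 = 25

[1, 10, 25]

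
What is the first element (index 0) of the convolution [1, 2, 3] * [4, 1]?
Use y[k] = Σ_i a[i]·b[k-i] at k=0. y[0] = 1×4 = 4

4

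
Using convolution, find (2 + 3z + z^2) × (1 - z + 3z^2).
Ascending coefficients: a = [2, 3, 1], b = [1, -1, 3]. c[0] = 2×1 = 2; c[1] = 2×-1 + 3×1 = 1; c[2] = 2×3 + 3×-1 + 1×1 = 4; c[3] = 3×3 + 1×-1 = 8; c[4] = 1×3 = 3. Result coefficients: [2, 1, 4, 8, 3] → 2 + z + 4z^2 + 8z^3 + 3z^4

2 + z + 4z^2 + 8z^3 + 3z^4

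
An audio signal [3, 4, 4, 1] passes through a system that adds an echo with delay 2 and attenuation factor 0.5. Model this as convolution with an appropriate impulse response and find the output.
Direct-path + delayed-attenuated-path model → impulse response h = [1, 0, 0.5] (1 at lag 0, 0.5 at lag 2). Output y[n] = x[n] + 0.5·x[n - 2] (with x[n] = 0 outside 0..3): y[0] = 3 + 0.5×0 = 3; y[1] = 4 + 0.5×0 = 4; y[2] = 4 + 0.5×3 = 5.5; y[3] = 1 + 0.5×4 = 3.0; y[4] = 0 + 0.5×4 = 2.0; y[5] = 0 + 0.5×1 = 0.5. So y = [3, 4, 5.5, 3.0, 2.0, 0.5]

[3, 4, 5.5, 3.0, 2.0, 0.5]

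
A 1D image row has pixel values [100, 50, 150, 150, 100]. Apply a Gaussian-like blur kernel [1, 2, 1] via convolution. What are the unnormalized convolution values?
Convolve image row [100, 50, 150, 150, 100] with kernel [1, 2, 1]: y[0] = 100×1 = 100; y[1] = 100×2 + 50×1 = 250; y[2] = 100×1 + 50×2 + 150×1 = 350; y[3] = 50×1 + 150×2 + 150×1 = 500; y[4] = 150×1 + 150×2 + 100×1 = 550; y[5] = 150×1 + 100×2 = 350; y[6] = 100×1 = 100 → [100, 250, 350, 500, 550, 350, 100]. Normalization factor = sum(kernel) = 4.

[100, 250, 350, 500, 550, 350, 100]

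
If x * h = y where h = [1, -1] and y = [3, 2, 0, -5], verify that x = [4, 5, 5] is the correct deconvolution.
Forward-compute [4, 5, 5] * [1, -1]: y[0] = 4×1 = 4; y[1] = 4×-1 + 5×1 = 1; y[2] = 5×-1 + 5×1 = 0; y[3] = 5×-1 = -5 → [4, 1, 0, -5]. Does not match given y = [3, 2, 0, -5].

Not verified. [4, 5, 5] * [1, -1] = [4, 1, 0, -5], which differs from [3, 2, 0, -5] at index 0.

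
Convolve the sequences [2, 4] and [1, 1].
y[0] = 2×1 = 2; y[1] = 2×1 + 4×1 = 6; y[2] = 4×1 = 4

[2, 6, 4]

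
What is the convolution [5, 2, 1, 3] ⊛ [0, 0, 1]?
y[0] = 5×0 = 0; y[1] = 5×0 + 2×0 = 0; y[2] = 5×1 + 2×0 + 1×0 = 5; y[3] = 2×1 + 1×0 + 3×0 = 2; y[4] = 1×1 + 3×0 = 1; y[5] = 3×1 = 3

[0, 0, 5, 2, 1, 3]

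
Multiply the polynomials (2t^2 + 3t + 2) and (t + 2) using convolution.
Ascending coefficients: a = [2, 3, 2], b = [2, 1]. c[0] = 2×2 = 4; c[1] = 2×1 + 3×2 = 8; c[2] = 3×1 + 2×2 = 7; c[3] = 2×1 = 2. Result coefficients: [4, 8, 7, 2] → 2t^3 + 7t^2 + 8t + 4

2t^3 + 7t^2 + 8t + 4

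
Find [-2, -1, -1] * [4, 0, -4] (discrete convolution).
y[0] = -2×4 = -8; y[1] = -2×0 + -1×4 = -4; y[2] = -2×-4 + -1×0 + -1×4 = 4; y[3] = -1×-4 + -1×0 = 4; y[4] = -1×-4 = 4

[-8, -4, 4, 4, 4]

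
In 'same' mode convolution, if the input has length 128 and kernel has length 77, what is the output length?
'Same' mode returns an output with the same length as the input: 128

128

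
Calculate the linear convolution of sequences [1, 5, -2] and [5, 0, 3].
y[0] = 1×5 = 5; y[1] = 1×0 + 5×5 = 25; y[2] = 1×3 + 5×0 + -2×5 = -7; y[3] = 5×3 + -2×0 = 15; y[4] = -2×3 = -6

[5, 25, -7, 15, -6]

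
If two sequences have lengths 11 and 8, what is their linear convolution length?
Linear/full convolution length: m + n - 1 = 11 + 8 - 1 = 18

18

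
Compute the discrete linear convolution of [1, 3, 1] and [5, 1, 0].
y[0] = 1×5 = 5; y[1] = 1×1 + 3×5 = 16; y[2] = 1×0 + 3×1 + 1×5 = 8; y[3] = 3×0 + 1×1 = 1; y[4] = 1×0 = 0

[5, 16, 8, 1, 0]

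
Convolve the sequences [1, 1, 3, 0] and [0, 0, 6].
y[0] = 1×0 = 0; y[1] = 1×0 + 1×0 = 0; y[2] = 1×6 + 1×0 + 3×0 = 6; y[3] = 1×6 + 3×0 + 0×0 = 6; y[4] = 3×6 + 0×0 = 18; y[5] = 0×6 = 0

[0, 0, 6, 6, 18, 0]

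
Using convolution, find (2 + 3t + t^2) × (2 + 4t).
Ascending coefficients: a = [2, 3, 1], b = [2, 4]. c[0] = 2×2 = 4; c[1] = 2×4 + 3×2 = 14; c[2] = 3×4 + 1×2 = 14; c[3] = 1×4 = 4. Result coefficients: [4, 14, 14, 4] → 4 + 14t + 14t^2 + 4t^3

4 + 14t + 14t^2 + 4t^3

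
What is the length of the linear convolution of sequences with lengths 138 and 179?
Linear/full convolution length: m + n - 1 = 138 + 179 - 1 = 316

316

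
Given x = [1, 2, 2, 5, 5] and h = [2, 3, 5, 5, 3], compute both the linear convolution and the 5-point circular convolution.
Linear: y_lin[0] = 1×2 = 2; y_lin[1] = 1×3 + 2×2 = 7; y_lin[2] = 1×5 + 2×3 + 2×2 = 15; y_lin[3] = 1×5 + 2×5 + 2×3 + 5×2 = 31; y_lin[4] = 1×3 + 2×5 + 2×5 + 5×3 + 5×2 = 48; y_lin[5] = 2×3 + 2×5 + 5×5 + 5×3 = 56; y_lin[6] = 2×3 + 5×5 + 5×5 = 56; y_lin[7] = 5×3 + 5×5 = 40; y_lin[8] = 5×3 = 15 → [2, 7, 15, 31, 48, 56, 56, 40, 15]. Circular (length 5): y[0] = 1×2 + 2×3 + 2×5 + 5×5 + 5×3 = 58; y[1] = 1×3 + 2×2 + 2×3 + 5×5 + 5×5 = 63; y[2] = 1×5 + 2×3 + 2×2 + 5×3 + 5×5 = 55; y[3] = 1×5 + 2×5 + 2×3 + 5×2 + 5×3 = 46; y[4] = 1×3 + 2×5 + 2×5 + 5×3 + 5×2 = 48 → [58, 63, 55, 46, 48]

Linear: [2, 7, 15, 31, 48, 56, 56, 40, 15], Circular: [58, 63, 55, 46, 48]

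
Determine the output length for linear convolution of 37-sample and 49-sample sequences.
Linear/full convolution length: m + n - 1 = 37 + 49 - 1 = 85

85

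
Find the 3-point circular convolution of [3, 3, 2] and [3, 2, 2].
Use y[k] = Σ_j a[j]·b[(k-j) mod 3]. y[0] = 3×3 + 3×2 + 2×2 = 19; y[1] = 3×2 + 3×3 + 2×2 = 19; y[2] = 3×2 + 3×2 + 2×3 = 18. Result: [19, 19, 18]

[19, 19, 18]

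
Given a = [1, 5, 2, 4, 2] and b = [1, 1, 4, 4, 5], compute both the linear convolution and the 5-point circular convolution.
Linear: y_lin[0] = 1×1 = 1; y_lin[1] = 1×1 + 5×1 = 6; y_lin[2] = 1×4 + 5×1 + 2×1 = 11; y_lin[3] = 1×4 + 5×4 + 2×1 + 4×1 = 30; y_lin[4] = 1×5 + 5×4 + 2×4 + 4×1 + 2×1 = 39; y_lin[5] = 5×5 + 2×4 + 4×4 + 2×1 = 51; y_lin[6] = 2×5 + 4×4 + 2×4 = 34; y_lin[7] = 4×5 + 2×4 = 28; y_lin[8] = 2×5 = 10 → [1, 6, 11, 30, 39, 51, 34, 28, 10]. Circular (length 5): y[0] = 1×1 + 5×5 + 2×4 + 4×4 + 2×1 = 52; y[1] = 1×1 + 5×1 + 2×5 + 4×4 + 2×4 = 40; y[2] = 1×4 + 5×1 + 2×1 + 4×5 + 2×4 = 39; y[3] = 1×4 + 5×4 + 2×1 + 4×1 + 2×5 = 40; y[4] = 1×5 + 5×4 + 2×4 + 4×1 + 2×1 = 39 → [52, 40, 39, 40, 39]

Linear: [1, 6, 11, 30, 39, 51, 34, 28, 10], Circular: [52, 40, 39, 40, 39]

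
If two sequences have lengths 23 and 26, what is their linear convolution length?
Linear/full convolution length: m + n - 1 = 23 + 26 - 1 = 48

48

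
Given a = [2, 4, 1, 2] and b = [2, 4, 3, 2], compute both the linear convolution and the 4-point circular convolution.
Linear: y_lin[0] = 2×2 = 4; y_lin[1] = 2×4 + 4×2 = 16; y_lin[2] = 2×3 + 4×4 + 1×2 = 24; y_lin[3] = 2×2 + 4×3 + 1×4 + 2×2 = 24; y_lin[4] = 4×2 + 1×3 + 2×4 = 19; y_lin[5] = 1×2 + 2×3 = 8; y_lin[6] = 2×2 = 4 → [4, 16, 24, 24, 19, 8, 4]. Circular (length 4): y[0] = 2×2 + 4×2 + 1×3 + 2×4 = 23; y[1] = 2×4 + 4×2 + 1×2 + 2×3 = 24; y[2] = 2×3 + 4×4 + 1×2 + 2×2 = 28; y[3] = 2×2 + 4×3 + 1×4 + 2×2 = 24 → [23, 24, 28, 24]

Linear: [4, 16, 24, 24, 19, 8, 4], Circular: [23, 24, 28, 24]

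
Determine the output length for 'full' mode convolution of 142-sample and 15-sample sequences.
Linear/full convolution length: m + n - 1 = 142 + 15 - 1 = 156

156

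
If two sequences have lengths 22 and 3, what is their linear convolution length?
Linear/full convolution length: m + n - 1 = 22 + 3 - 1 = 24

24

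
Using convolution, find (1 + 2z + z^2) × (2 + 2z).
Ascending coefficients: a = [1, 2, 1], b = [2, 2]. c[0] = 1×2 = 2; c[1] = 1×2 + 2×2 = 6; c[2] = 2×2 + 1×2 = 6; c[3] = 1×2 = 2. Result coefficients: [2, 6, 6, 2] → 2 + 6z + 6z^2 + 2z^3

2 + 6z + 6z^2 + 2z^3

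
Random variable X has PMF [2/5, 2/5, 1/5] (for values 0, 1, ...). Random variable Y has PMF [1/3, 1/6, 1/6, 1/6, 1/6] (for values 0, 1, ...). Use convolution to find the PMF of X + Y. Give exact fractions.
P(X+Y=k) = Σ_i P(X=i)·P(Y=k-i) — a convolution of [2/5, 2/5, 1/5] and [1/3, 1/6, 1/6, 1/6, 1/6]. P(X+Y=0) = (2/5)×(1/3) = 2/15; P(X+Y=1) = (2/5)×(1/6) + (2/5)×(1/3) = 1/15 + 2/15 = 1/5; P(X+Y=2) = (2/5)×(1/6) + (2/5)×(1/6) + (1/5)×(1/3) = 1/15 + 1/15 + 1/15 = 1/5; P(X+Y=3) = (2/5)×(1/6) + (2/5)×(1/6) + (1/5)×(1/6) = 1/15 + 1/15 + 1/30 = 1/6; P(X+Y=4) = (2/5)×(1/6) + (2/5)×(1/6) + (1/5)×(1/6) = 1/15 + 1/15 + 1/30 = 1/6; P(X+Y=5) = (2/5)×(1/6) + (1/5)×(1/6) = 1/15 + 1/30 = 1/10; P(X+Y=6) = (1/5)×(1/6) = 1/30. PMF: [2/15, 1/5, 1/5, 1/6, 1/6, 1/10, 1/30] (sums to 1 ✓)

[2/15, 1/5, 1/5, 1/6, 1/6, 1/10, 1/30]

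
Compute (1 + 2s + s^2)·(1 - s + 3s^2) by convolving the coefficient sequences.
Ascending coefficients: a = [1, 2, 1], b = [1, -1, 3]. c[0] = 1×1 = 1; c[1] = 1×-1 + 2×1 = 1; c[2] = 1×3 + 2×-1 + 1×1 = 2; c[3] = 2×3 + 1×-1 = 5; c[4] = 1×3 = 3. Result coefficients: [1, 1, 2, 5, 3] → 1 + s + 2s^2 + 5s^3 + 3s^4

1 + s + 2s^2 + 5s^3 + 3s^4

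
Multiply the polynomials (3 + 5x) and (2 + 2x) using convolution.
Ascending coefficients: a = [3, 5], b = [2, 2]. c[0] = 3×2 = 6; c[1] = 3×2 + 5×2 = 16; c[2] = 5×2 = 10. Result coefficients: [6, 16, 10] → 6 + 16x + 10x^2

6 + 16x + 10x^2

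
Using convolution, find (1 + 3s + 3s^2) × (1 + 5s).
Ascending coefficients: a = [1, 3, 3], b = [1, 5]. c[0] = 1×1 = 1; c[1] = 1×5 + 3×1 = 8; c[2] = 3×5 + 3×1 = 18; c[3] = 3×5 = 15. Result coefficients: [1, 8, 18, 15] → 1 + 8s + 18s^2 + 15s^3

1 + 8s + 18s^2 + 15s^3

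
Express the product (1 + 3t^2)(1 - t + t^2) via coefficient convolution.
Ascending coefficients: a = [1, 0, 3], b = [1, -1, 1]. c[0] = 1×1 = 1; c[1] = 1×-1 + 0×1 = -1; c[2] = 1×1 + 0×-1 + 3×1 = 4; c[3] = 0×1 + 3×-1 = -3; c[4] = 3×1 = 3. Result coefficients: [1, -1, 4, -3, 3] → 1 - t + 4t^2 - 3t^3 + 3t^4

1 - t + 4t^2 - 3t^3 + 3t^4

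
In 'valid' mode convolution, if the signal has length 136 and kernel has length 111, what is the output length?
'Valid' mode counts only positions where the kernel fully overlaps the signal: m - n + 1 = 136 - 111 + 1 = 26

26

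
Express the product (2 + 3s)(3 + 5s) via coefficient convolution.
Ascending coefficients: a = [2, 3], b = [3, 5]. c[0] = 2×3 = 6; c[1] = 2×5 + 3×3 = 19; c[2] = 3×5 = 15. Result coefficients: [6, 19, 15] → 6 + 19s + 15s^2

6 + 19s + 15s^2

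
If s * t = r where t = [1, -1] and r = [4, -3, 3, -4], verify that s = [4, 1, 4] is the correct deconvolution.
Forward-compute [4, 1, 4] * [1, -1]: r[0] = 4×1 = 4; r[1] = 4×-1 + 1×1 = -3; r[2] = 1×-1 + 4×1 = 3; r[3] = 4×-1 = -4 → [4, -3, 3, -4]. Matches given r = [4, -3, 3, -4], so verified.

Verified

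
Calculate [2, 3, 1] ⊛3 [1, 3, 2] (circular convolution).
Use y[k] = Σ_j s[j]·t[(k-j) mod 3]. y[0] = 2×1 + 3×2 + 1×3 = 11; y[1] = 2×3 + 3×1 + 1×2 = 11; y[2] = 2×2 + 3×3 + 1×1 = 14. Result: [11, 11, 14]

[11, 11, 14]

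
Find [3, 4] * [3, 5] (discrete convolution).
y[0] = 3×3 = 9; y[1] = 3×5 + 4×3 = 27; y[2] = 4×5 = 20

[9, 27, 20]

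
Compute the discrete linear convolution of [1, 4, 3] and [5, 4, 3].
y[0] = 1×5 = 5; y[1] = 1×4 + 4×5 = 24; y[2] = 1×3 + 4×4 + 3×5 = 34; y[3] = 4×3 + 3×4 = 24; y[4] = 3×3 = 9

[5, 24, 34, 24, 9]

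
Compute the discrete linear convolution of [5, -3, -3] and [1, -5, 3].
y[0] = 5×1 = 5; y[1] = 5×-5 + -3×1 = -28; y[2] = 5×3 + -3×-5 + -3×1 = 27; y[3] = -3×3 + -3×-5 = 6; y[4] = -3×3 = -9

[5, -28, 27, 6, -9]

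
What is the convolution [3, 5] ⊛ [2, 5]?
y[0] = 3×2 = 6; y[1] = 3×5 + 5×2 = 25; y[2] = 5×5 = 25

[6, 25, 25]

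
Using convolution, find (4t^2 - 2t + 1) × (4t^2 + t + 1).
Ascending coefficients: a = [1, -2, 4], b = [1, 1, 4]. c[0] = 1×1 = 1; c[1] = 1×1 + -2×1 = -1; c[2] = 1×4 + -2×1 + 4×1 = 6; c[3] = -2×4 + 4×1 = -4; c[4] = 4×4 = 16. Result coefficients: [1, -1, 6, -4, 16] → 16t^4 - 4t^3 + 6t^2 - t + 1

16t^4 - 4t^3 + 6t^2 - t + 1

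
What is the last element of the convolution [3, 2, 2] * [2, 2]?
Use y[k] = Σ_i a[i]·b[k-i] at k=3. y[3] = 2×2 = 4

4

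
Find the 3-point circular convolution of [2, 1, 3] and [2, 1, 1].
Use y[k] = Σ_j u[j]·v[(k-j) mod 3]. y[0] = 2×2 + 1×1 + 3×1 = 8; y[1] = 2×1 + 1×2 + 3×1 = 7; y[2] = 2×1 + 1×1 + 3×2 = 9. Result: [8, 7, 9]

[8, 7, 9]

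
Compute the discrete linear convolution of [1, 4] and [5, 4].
y[0] = 1×5 = 5; y[1] = 1×4 + 4×5 = 24; y[2] = 4×4 = 16

[5, 24, 16]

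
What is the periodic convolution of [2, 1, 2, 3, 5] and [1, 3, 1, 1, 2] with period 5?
Use y[k] = Σ_j u[j]·v[(k-j) mod 5]. y[0] = 2×1 + 1×2 + 2×1 + 3×1 + 5×3 = 24; y[1] = 2×3 + 1×1 + 2×2 + 3×1 + 5×1 = 19; y[2] = 2×1 + 1×3 + 2×1 + 3×2 + 5×1 = 18; y[3] = 2×1 + 1×1 + 2×3 + 3×1 + 5×2 = 22; y[4] = 2×2 + 1×1 + 2×1 + 3×3 + 5×1 = 21. Result: [24, 19, 18, 22, 21]

[24, 19, 18, 22, 21]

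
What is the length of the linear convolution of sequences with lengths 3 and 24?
Linear/full convolution length: m + n - 1 = 3 + 24 - 1 = 26

26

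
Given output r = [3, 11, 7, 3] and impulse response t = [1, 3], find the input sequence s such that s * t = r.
Deconvolve r=[3, 11, 7, 3] by t=[1, 3]. Since t[0]=1, solve forward: s[0] = r[0] / 1 = 3; s[1] = (r[1] - 3×3) / 1 = 2; s[2] = (r[2] - 2×3) / 1 = 1. So s = [3, 2, 1]. Check by forward convolution: r[0] = 3×1 = 3; r[1] = 3×3 + 2×1 = 11; r[2] = 2×3 + 1×1 = 7; r[3] = 1×3 = 3

[3, 2, 1]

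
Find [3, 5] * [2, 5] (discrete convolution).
y[0] = 3×2 = 6; y[1] = 3×5 + 5×2 = 25; y[2] = 5×5 = 25

[6, 25, 25]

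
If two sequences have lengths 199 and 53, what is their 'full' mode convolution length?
Linear/full convolution length: m + n - 1 = 199 + 53 - 1 = 251

251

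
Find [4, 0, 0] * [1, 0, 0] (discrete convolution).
y[0] = 4×1 = 4; y[1] = 4×0 + 0×1 = 0; y[2] = 4×0 + 0×0 + 0×1 = 0; y[3] = 0×0 + 0×0 = 0; y[4] = 0×0 = 0

[4, 0, 0, 0, 0]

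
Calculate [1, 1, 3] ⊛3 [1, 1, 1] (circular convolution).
Use y[k] = Σ_j x[j]·h[(k-j) mod 3]. y[0] = 1×1 + 1×1 + 3×1 = 5; y[1] = 1×1 + 1×1 + 3×1 = 5; y[2] = 1×1 + 1×1 + 3×1 = 5. Result: [5, 5, 5]

[5, 5, 5]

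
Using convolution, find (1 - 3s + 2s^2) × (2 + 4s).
Ascending coefficients: a = [1, -3, 2], b = [2, 4]. c[0] = 1×2 = 2; c[1] = 1×4 + -3×2 = -2; c[2] = -3×4 + 2×2 = -8; c[3] = 2×4 = 8. Result coefficients: [2, -2, -8, 8] → 2 - 2s - 8s^2 + 8s^3

2 - 2s - 8s^2 + 8s^3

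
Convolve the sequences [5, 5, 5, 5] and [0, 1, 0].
y[0] = 5×0 = 0; y[1] = 5×1 + 5×0 = 5; y[2] = 5×0 + 5×1 + 5×0 = 5; y[3] = 5×0 + 5×1 + 5×0 = 5; y[4] = 5×0 + 5×1 = 5; y[5] = 5×0 = 0

[0, 5, 5, 5, 5, 0]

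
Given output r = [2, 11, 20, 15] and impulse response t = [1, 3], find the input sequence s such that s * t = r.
Deconvolve r=[2, 11, 20, 15] by t=[1, 3]. Since t[0]=1, solve forward: s[0] = r[0] / 1 = 2; s[1] = (r[1] - 2×3) / 1 = 5; s[2] = (r[2] - 5×3) / 1 = 5. So s = [2, 5, 5]. Check by forward convolution: r[0] = 2×1 = 2; r[1] = 2×3 + 5×1 = 11; r[2] = 5×3 + 5×1 = 20; r[3] = 5×3 = 15

[2, 5, 5]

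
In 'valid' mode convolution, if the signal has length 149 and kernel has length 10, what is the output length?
'Valid' mode counts only positions where the kernel fully overlaps the signal: m - n + 1 = 149 - 10 + 1 = 140

140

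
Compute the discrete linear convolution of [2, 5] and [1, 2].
y[0] = 2×1 = 2; y[1] = 2×2 + 5×1 = 9; y[2] = 5×2 = 10

[2, 9, 10]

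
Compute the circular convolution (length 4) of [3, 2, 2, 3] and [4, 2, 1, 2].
Use y[k] = Σ_j a[j]·b[(k-j) mod 4]. y[0] = 3×4 + 2×2 + 2×1 + 3×2 = 24; y[1] = 3×2 + 2×4 + 2×2 + 3×1 = 21; y[2] = 3×1 + 2×2 + 2×4 + 3×2 = 21; y[3] = 3×2 + 2×1 + 2×2 + 3×4 = 24. Result: [24, 21, 21, 24]

[24, 21, 21, 24]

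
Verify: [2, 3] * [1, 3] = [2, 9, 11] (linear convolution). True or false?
Recompute linear convolution of [2, 3] and [1, 3]: y[0] = 2×1 = 2; y[1] = 2×3 + 3×1 = 9; y[2] = 3×3 = 9 → [2, 9, 9]. Compare to given [2, 9, 11]: they differ at index 2: given 11, correct 9, so answer: No

No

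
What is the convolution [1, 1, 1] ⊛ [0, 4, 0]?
y[0] = 1×0 = 0; y[1] = 1×4 + 1×0 = 4; y[2] = 1×0 + 1×4 + 1×0 = 4; y[3] = 1×0 + 1×4 = 4; y[4] = 1×0 = 0

[0, 4, 4, 4, 0]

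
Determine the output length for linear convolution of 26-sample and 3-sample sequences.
Linear/full convolution length: m + n - 1 = 26 + 3 - 1 = 28

28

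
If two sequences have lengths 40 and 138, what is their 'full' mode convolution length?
Linear/full convolution length: m + n - 1 = 40 + 138 - 1 = 177

177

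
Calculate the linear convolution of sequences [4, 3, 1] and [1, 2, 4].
y[0] = 4×1 = 4; y[1] = 4×2 + 3×1 = 11; y[2] = 4×4 + 3×2 + 1×1 = 23; y[3] = 3×4 + 1×2 = 14; y[4] = 1×4 = 4

[4, 11, 23, 14, 4]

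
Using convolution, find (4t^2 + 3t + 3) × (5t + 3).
Ascending coefficients: a = [3, 3, 4], b = [3, 5]. c[0] = 3×3 = 9; c[1] = 3×5 + 3×3 = 24; c[2] = 3×5 + 4×3 = 27; c[3] = 4×5 = 20. Result coefficients: [9, 24, 27, 20] → 20t^3 + 27t^2 + 24t + 9

20t^3 + 27t^2 + 24t + 9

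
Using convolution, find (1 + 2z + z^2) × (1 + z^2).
Ascending coefficients: a = [1, 2, 1], b = [1, 0, 1]. c[0] = 1×1 = 1; c[1] = 1×0 + 2×1 = 2; c[2] = 1×1 + 2×0 + 1×1 = 2; c[3] = 2×1 + 1×0 = 2; c[4] = 1×1 = 1. Result coefficients: [1, 2, 2, 2, 1] → 1 + 2z + 2z^2 + 2z^3 + z^4

1 + 2z + 2z^2 + 2z^3 + z^4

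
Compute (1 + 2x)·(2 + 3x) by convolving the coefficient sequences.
Ascending coefficients: a = [1, 2], b = [2, 3]. c[0] = 1×2 = 2; c[1] = 1×3 + 2×2 = 7; c[2] = 2×3 = 6. Result coefficients: [2, 7, 6] → 2 + 7x + 6x^2

2 + 7x + 6x^2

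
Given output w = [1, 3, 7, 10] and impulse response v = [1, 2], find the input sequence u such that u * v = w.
Deconvolve w=[1, 3, 7, 10] by v=[1, 2]. Since v[0]=1, solve forward: u[0] = w[0] / 1 = 1; u[1] = (w[1] - 1×2) / 1 = 1; u[2] = (w[2] - 1×2) / 1 = 5. So u = [1, 1, 5]. Check by forward convolution: w[0] = 1×1 = 1; w[1] = 1×2 + 1×1 = 3; w[2] = 1×2 + 5×1 = 7; w[3] = 5×2 = 10

[1, 1, 5]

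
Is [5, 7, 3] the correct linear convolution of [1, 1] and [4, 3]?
Recompute linear convolution of [1, 1] and [4, 3]: y[0] = 1×4 = 4; y[1] = 1×3 + 1×4 = 7; y[2] = 1×3 = 3 → [4, 7, 3]. Compare to given [5, 7, 3]: they differ at index 0: given 5, correct 4, so answer: No

No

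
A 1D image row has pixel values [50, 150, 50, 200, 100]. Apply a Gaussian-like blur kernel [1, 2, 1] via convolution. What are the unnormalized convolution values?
Convolve image row [50, 150, 50, 200, 100] with kernel [1, 2, 1]: y[0] = 50×1 = 50; y[1] = 50×2 + 150×1 = 250; y[2] = 50×1 + 150×2 + 50×1 = 400; y[3] = 150×1 + 50×2 + 200×1 = 450; y[4] = 50×1 + 200×2 + 100×1 = 550; y[5] = 200×1 + 100×2 = 400; y[6] = 100×1 = 100 → [50, 250, 400, 450, 550, 400, 100]. Normalization factor = sum(kernel) = 4.

[50, 250, 400, 450, 550, 400, 100]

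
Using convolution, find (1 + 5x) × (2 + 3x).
Ascending coefficients: a = [1, 5], b = [2, 3]. c[0] = 1×2 = 2; c[1] = 1×3 + 5×2 = 13; c[2] = 5×3 = 15. Result coefficients: [2, 13, 15] → 2 + 13x + 15x^2

2 + 13x + 15x^2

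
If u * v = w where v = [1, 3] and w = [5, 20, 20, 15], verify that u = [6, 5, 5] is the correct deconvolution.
Forward-compute [6, 5, 5] * [1, 3]: w[0] = 6×1 = 6; w[1] = 6×3 + 5×1 = 23; w[2] = 5×3 + 5×1 = 20; w[3] = 5×3 = 15 → [6, 23, 20, 15]. Does not match given w = [5, 20, 20, 15].

Not verified. [6, 5, 5] * [1, 3] = [6, 23, 20, 15], which differs from [5, 20, 20, 15] at index 0.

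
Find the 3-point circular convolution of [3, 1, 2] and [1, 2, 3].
Use y[k] = Σ_j f[j]·g[(k-j) mod 3]. y[0] = 3×1 + 1×3 + 2×2 = 10; y[1] = 3×2 + 1×1 + 2×3 = 13; y[2] = 3×3 + 1×2 + 2×1 = 13. Result: [10, 13, 13]

[10, 13, 13]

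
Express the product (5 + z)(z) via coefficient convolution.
Ascending coefficients: a = [5, 1], b = [0, 1]. c[0] = 5×0 = 0; c[1] = 5×1 + 1×0 = 5; c[2] = 1×1 = 1. Result coefficients: [0, 5, 1] → 5z + z^2

5z + z^2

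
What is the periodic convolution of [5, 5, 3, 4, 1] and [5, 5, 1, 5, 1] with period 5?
Use y[k] = Σ_j s[j]·t[(k-j) mod 5]. y[0] = 5×5 + 5×1 + 3×5 + 4×1 + 1×5 = 54; y[1] = 5×5 + 5×5 + 3×1 + 4×5 + 1×1 = 74; y[2] = 5×1 + 5×5 + 3×5 + 4×1 + 1×5 = 54; y[3] = 5×5 + 5×1 + 3×5 + 4×5 + 1×1 = 66; y[4] = 5×1 + 5×5 + 3×1 + 4×5 + 1×5 = 58. Result: [54, 74, 54, 66, 58]

[54, 74, 54, 66, 58]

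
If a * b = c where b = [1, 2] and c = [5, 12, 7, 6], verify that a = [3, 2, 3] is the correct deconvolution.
Forward-compute [3, 2, 3] * [1, 2]: c[0] = 3×1 = 3; c[1] = 3×2 + 2×1 = 8; c[2] = 2×2 + 3×1 = 7; c[3] = 3×2 = 6 → [3, 8, 7, 6]. Does not match given c = [5, 12, 7, 6].

Not verified. [3, 2, 3] * [1, 2] = [3, 8, 7, 6], which differs from [5, 12, 7, 6] at index 0.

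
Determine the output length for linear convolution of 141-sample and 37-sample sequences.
Linear/full convolution length: m + n - 1 = 141 + 37 - 1 = 177

177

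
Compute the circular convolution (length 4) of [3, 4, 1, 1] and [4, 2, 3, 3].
Use y[k] = Σ_j f[j]·g[(k-j) mod 4]. y[0] = 3×4 + 4×3 + 1×3 + 1×2 = 29; y[1] = 3×2 + 4×4 + 1×3 + 1×3 = 28; y[2] = 3×3 + 4×2 + 1×4 + 1×3 = 24; y[3] = 3×3 + 4×3 + 1×2 + 1×4 = 27. Result: [29, 28, 24, 27]

[29, 28, 24, 27]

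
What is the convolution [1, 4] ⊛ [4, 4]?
y[0] = 1×4 = 4; y[1] = 1×4 + 4×4 = 20; y[2] = 4×4 = 16

[4, 20, 16]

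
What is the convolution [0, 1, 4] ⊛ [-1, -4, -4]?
y[0] = 0×-1 = 0; y[1] = 0×-4 + 1×-1 = -1; y[2] = 0×-4 + 1×-4 + 4×-1 = -8; y[3] = 1×-4 + 4×-4 = -20; y[4] = 4×-4 = -16

[0, -1, -8, -20, -16]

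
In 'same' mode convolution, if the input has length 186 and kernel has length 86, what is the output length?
'Same' mode returns an output with the same length as the input: 186

186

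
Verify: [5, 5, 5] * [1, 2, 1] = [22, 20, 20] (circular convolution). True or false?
Recompute circular convolution of [5, 5, 5] and [1, 2, 1]: y[0] = 5×1 + 5×1 + 5×2 = 20; y[1] = 5×2 + 5×1 + 5×1 = 20; y[2] = 5×1 + 5×2 + 5×1 = 20 → [20, 20, 20]. Compare to given [22, 20, 20]: they differ at index 0: given 22, correct 20, so answer: No

No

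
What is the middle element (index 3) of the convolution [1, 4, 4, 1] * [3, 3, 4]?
Use y[k] = Σ_i a[i]·b[k-i] at k=3. y[3] = 4×4 + 4×3 + 1×3 = 31

31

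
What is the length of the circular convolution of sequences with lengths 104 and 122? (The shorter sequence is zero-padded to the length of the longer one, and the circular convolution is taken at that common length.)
Circular convolution (zero-padding the shorter input) has length max(m, n) = max(104, 122) = 122

122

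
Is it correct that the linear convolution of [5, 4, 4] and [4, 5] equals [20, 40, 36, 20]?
Recompute linear convolution of [5, 4, 4] and [4, 5]: y[0] = 5×4 = 20; y[1] = 5×5 + 4×4 = 41; y[2] = 4×5 + 4×4 = 36; y[3] = 4×5 = 20 → [20, 41, 36, 20]. Compare to given [20, 40, 36, 20]: they differ at index 1: given 40, correct 41, so answer: No

No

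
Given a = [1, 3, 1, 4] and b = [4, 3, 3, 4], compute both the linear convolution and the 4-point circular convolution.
Linear: y_lin[0] = 1×4 = 4; y_lin[1] = 1×3 + 3×4 = 15; y_lin[2] = 1×3 + 3×3 + 1×4 = 16; y_lin[3] = 1×4 + 3×3 + 1×3 + 4×4 = 32; y_lin[4] = 3×4 + 1×3 + 4×3 = 27; y_lin[5] = 1×4 + 4×3 = 16; y_lin[6] = 4×4 = 16 → [4, 15, 16, 32, 27, 16, 16]. Circular (length 4): y[0] = 1×4 + 3×4 + 1×3 + 4×3 = 31; y[1] = 1×3 + 3×4 + 1×4 + 4×3 = 31; y[2] = 1×3 + 3×3 + 1×4 + 4×4 = 32; y[3] = 1×4 + 3×3 + 1×3 + 4×4 = 32 → [31, 31, 32, 32]

Linear: [4, 15, 16, 32, 27, 16, 16], Circular: [31, 31, 32, 32]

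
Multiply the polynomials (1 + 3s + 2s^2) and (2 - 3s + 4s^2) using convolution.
Ascending coefficients: a = [1, 3, 2], b = [2, -3, 4]. c[0] = 1×2 = 2; c[1] = 1×-3 + 3×2 = 3; c[2] = 1×4 + 3×-3 + 2×2 = -1; c[3] = 3×4 + 2×-3 = 6; c[4] = 2×4 = 8. Result coefficients: [2, 3, -1, 6, 8] → 2 + 3s - s^2 + 6s^3 + 8s^4

2 + 3s - s^2 + 6s^3 + 8s^4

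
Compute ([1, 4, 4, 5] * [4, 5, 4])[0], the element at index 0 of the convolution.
Use y[k] = Σ_i a[i]·b[k-i] at k=0. y[0] = 1×4 = 4

4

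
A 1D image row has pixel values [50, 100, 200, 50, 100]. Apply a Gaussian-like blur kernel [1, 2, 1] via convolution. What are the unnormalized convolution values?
Convolve image row [50, 100, 200, 50, 100] with kernel [1, 2, 1]: y[0] = 50×1 = 50; y[1] = 50×2 + 100×1 = 200; y[2] = 50×1 + 100×2 + 200×1 = 450; y[3] = 100×1 + 200×2 + 50×1 = 550; y[4] = 200×1 + 50×2 + 100×1 = 400; y[5] = 50×1 + 100×2 = 250; y[6] = 100×1 = 100 → [50, 200, 450, 550, 400, 250, 100]. Normalization factor = sum(kernel) = 4.

[50, 200, 450, 550, 400, 250, 100]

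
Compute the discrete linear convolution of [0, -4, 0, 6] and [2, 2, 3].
y[0] = 0×2 = 0; y[1] = 0×2 + -4×2 = -8; y[2] = 0×3 + -4×2 + 0×2 = -8; y[3] = -4×3 + 0×2 + 6×2 = 0; y[4] = 0×3 + 6×2 = 12; y[5] = 6×3 = 18

[0, -8, -8, 0, 12, 18]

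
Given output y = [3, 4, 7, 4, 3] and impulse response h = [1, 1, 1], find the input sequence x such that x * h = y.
Deconvolve y=[3, 4, 7, 4, 3] by h=[1, 1, 1]. Since h[0]=1, solve forward: x[0] = y[0] / 1 = 3; x[1] = (y[1] - 3×1) / 1 = 1; x[2] = (y[2] - 1×1 - 3×1) / 1 = 3. So x = [3, 1, 3]. Check by forward convolution: y[0] = 3×1 = 3; y[1] = 3×1 + 1×1 = 4; y[2] = 3×1 + 1×1 + 3×1 = 7; y[3] = 1×1 + 3×1 = 4; y[4] = 3×1 = 3

[3, 1, 3]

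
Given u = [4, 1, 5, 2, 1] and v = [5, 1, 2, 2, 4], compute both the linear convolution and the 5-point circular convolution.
Linear: y_lin[0] = 4×5 = 20; y_lin[1] = 4×1 + 1×5 = 9; y_lin[2] = 4×2 + 1×1 + 5×5 = 34; y_lin[3] = 4×2 + 1×2 + 5×1 + 2×5 = 25; y_lin[4] = 4×4 + 1×2 + 5×2 + 2×1 + 1×5 = 35; y_lin[5] = 1×4 + 5×2 + 2×2 + 1×1 = 19; y_lin[6] = 5×4 + 2×2 + 1×2 = 26; y_lin[7] = 2×4 + 1×2 = 10; y_lin[8] = 1×4 = 4 → [20, 9, 34, 25, 35, 19, 26, 10, 4]. Circular (length 5): y[0] = 4×5 + 1×4 + 5×2 + 2×2 + 1×1 = 39; y[1] = 4×1 + 1×5 + 5×4 + 2×2 + 1×2 = 35; y[2] = 4×2 + 1×1 + 5×5 + 2×4 + 1×2 = 44; y[3] = 4×2 + 1×2 + 5×1 + 2×5 + 1×4 = 29; y[4] = 4×4 + 1×2 + 5×2 + 2×1 + 1×5 = 35 → [39, 35, 44, 29, 35]

Linear: [20, 9, 34, 25, 35, 19, 26, 10, 4], Circular: [39, 35, 44, 29, 35]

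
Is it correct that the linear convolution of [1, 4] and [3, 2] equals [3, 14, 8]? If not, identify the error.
Recompute linear convolution of [1, 4] and [3, 2]: y[0] = 1×3 = 3; y[1] = 1×2 + 4×3 = 14; y[2] = 4×2 = 8 → [3, 14, 8]. Given [3, 14, 8] matches, so answer: Yes

Yes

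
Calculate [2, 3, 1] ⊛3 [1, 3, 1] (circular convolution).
Use y[k] = Σ_j u[j]·v[(k-j) mod 3]. y[0] = 2×1 + 3×1 + 1×3 = 8; y[1] = 2×3 + 3×1 + 1×1 = 10; y[2] = 2×1 + 3×3 + 1×1 = 12. Result: [8, 10, 12]

[8, 10, 12]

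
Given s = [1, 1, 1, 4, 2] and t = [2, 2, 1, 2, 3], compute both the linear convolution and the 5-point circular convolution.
Linear: y_lin[0] = 1×2 = 2; y_lin[1] = 1×2 + 1×2 = 4; y_lin[2] = 1×1 + 1×2 + 1×2 = 5; y_lin[3] = 1×2 + 1×1 + 1×2 + 4×2 = 13; y_lin[4] = 1×3 + 1×2 + 1×1 + 4×2 + 2×2 = 18; y_lin[5] = 1×3 + 1×2 + 4×1 + 2×2 = 13; y_lin[6] = 1×3 + 4×2 + 2×1 = 13; y_lin[7] = 4×3 + 2×2 = 16; y_lin[8] = 2×3 = 6 → [2, 4, 5, 13, 18, 13, 13, 16, 6]. Circular (length 5): y[0] = 1×2 + 1×3 + 1×2 + 4×1 + 2×2 = 15; y[1] = 1×2 + 1×2 + 1×3 + 4×2 + 2×1 = 17; y[2] = 1×1 + 1×2 + 1×2 + 4×3 + 2×2 = 21; y[3] = 1×2 + 1×1 + 1×2 + 4×2 + 2×3 = 19; y[4] = 1×3 + 1×2 + 1×1 + 4×2 + 2×2 = 18 → [15, 17, 21, 19, 18]

Linear: [2, 4, 5, 13, 18, 13, 13, 16, 6], Circular: [15, 17, 21, 19, 18]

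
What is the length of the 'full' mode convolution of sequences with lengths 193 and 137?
Linear/full convolution length: m + n - 1 = 193 + 137 - 1 = 329

329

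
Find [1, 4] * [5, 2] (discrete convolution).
y[0] = 1×5 = 5; y[1] = 1×2 + 4×5 = 22; y[2] = 4×2 = 8

[5, 22, 8]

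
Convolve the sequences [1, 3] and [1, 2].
y[0] = 1×1 = 1; y[1] = 1×2 + 3×1 = 5; y[2] = 3×2 = 6

[1, 5, 6]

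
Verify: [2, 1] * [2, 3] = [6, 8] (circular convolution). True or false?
Recompute circular convolution of [2, 1] and [2, 3]: y[0] = 2×2 + 1×3 = 7; y[1] = 2×3 + 1×2 = 8 → [7, 8]. Compare to given [6, 8]: they differ at index 0: given 6, correct 7, so answer: No

No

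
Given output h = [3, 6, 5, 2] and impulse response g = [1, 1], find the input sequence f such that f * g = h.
Deconvolve h=[3, 6, 5, 2] by g=[1, 1]. Since g[0]=1, solve forward: f[0] = h[0] / 1 = 3; f[1] = (h[1] - 3×1) / 1 = 3; f[2] = (h[2] - 3×1) / 1 = 2. So f = [3, 3, 2]. Check by forward convolution: h[0] = 3×1 = 3; h[1] = 3×1 + 3×1 = 6; h[2] = 3×1 + 2×1 = 5; h[3] = 2×1 = 2

[3, 3, 2]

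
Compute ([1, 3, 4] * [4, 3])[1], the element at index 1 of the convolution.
Use y[k] = Σ_i a[i]·b[k-i] at k=1. y[1] = 1×3 + 3×4 = 15

15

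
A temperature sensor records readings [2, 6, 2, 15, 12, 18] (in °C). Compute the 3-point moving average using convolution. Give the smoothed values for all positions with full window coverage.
3-point moving average kernel = [1, 1, 1]. Apply in 'valid' mode (full window coverage): avg[0] = (2 + 6 + 2) / 3 = 3.33; avg[1] = (6 + 2 + 15) / 3 = 7.67; avg[2] = (2 + 15 + 12) / 3 = 9.67; avg[3] = (15 + 12 + 18) / 3 = 15.0. Smoothed values: [3.33, 7.67, 9.67, 15.0]

[3.33, 7.67, 9.67, 15.0]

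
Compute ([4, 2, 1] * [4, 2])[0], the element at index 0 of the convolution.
Use y[k] = Σ_i a[i]·b[k-i] at k=0. y[0] = 4×4 = 16

16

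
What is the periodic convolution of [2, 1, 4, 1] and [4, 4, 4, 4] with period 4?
Use y[k] = Σ_j f[j]·g[(k-j) mod 4]. y[0] = 2×4 + 1×4 + 4×4 + 1×4 = 32; y[1] = 2×4 + 1×4 + 4×4 + 1×4 = 32; y[2] = 2×4 + 1×4 + 4×4 + 1×4 = 32; y[3] = 2×4 + 1×4 + 4×4 + 1×4 = 32. Result: [32, 32, 32, 32]

[32, 32, 32, 32]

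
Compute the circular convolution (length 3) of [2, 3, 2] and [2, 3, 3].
Use y[k] = Σ_j f[j]·g[(k-j) mod 3]. y[0] = 2×2 + 3×3 + 2×3 = 19; y[1] = 2×3 + 3×2 + 2×3 = 18; y[2] = 2×3 + 3×3 + 2×2 = 19. Result: [19, 18, 19]

[19, 18, 19]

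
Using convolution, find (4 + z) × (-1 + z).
Ascending coefficients: a = [4, 1], b = [-1, 1]. c[0] = 4×-1 = -4; c[1] = 4×1 + 1×-1 = 3; c[2] = 1×1 = 1. Result coefficients: [-4, 3, 1] → -4 + 3z + z^2

-4 + 3z + z^2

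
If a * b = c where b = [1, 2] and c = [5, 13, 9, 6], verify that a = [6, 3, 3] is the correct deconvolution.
Forward-compute [6, 3, 3] * [1, 2]: c[0] = 6×1 = 6; c[1] = 6×2 + 3×1 = 15; c[2] = 3×2 + 3×1 = 9; c[3] = 3×2 = 6 → [6, 15, 9, 6]. Does not match given c = [5, 13, 9, 6].

Not verified. [6, 3, 3] * [1, 2] = [6, 15, 9, 6], which differs from [5, 13, 9, 6] at index 0.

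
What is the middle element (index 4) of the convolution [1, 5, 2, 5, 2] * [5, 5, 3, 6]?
Use y[k] = Σ_i a[i]·b[k-i] at k=4. y[4] = 5×6 + 2×3 + 5×5 + 2×5 = 71

71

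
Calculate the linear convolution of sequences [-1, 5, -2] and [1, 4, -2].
y[0] = -1×1 = -1; y[1] = -1×4 + 5×1 = 1; y[2] = -1×-2 + 5×4 + -2×1 = 20; y[3] = 5×-2 + -2×4 = -18; y[4] = -2×-2 = 4

[-1, 1, 20, -18, 4]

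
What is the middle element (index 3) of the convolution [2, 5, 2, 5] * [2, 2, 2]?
Use y[k] = Σ_i a[i]·b[k-i] at k=3. y[3] = 5×2 + 2×2 + 5×2 = 24

24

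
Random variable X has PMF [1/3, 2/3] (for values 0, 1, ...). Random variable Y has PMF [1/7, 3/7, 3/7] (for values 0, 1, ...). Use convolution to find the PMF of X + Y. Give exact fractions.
P(X+Y=k) = Σ_i P(X=i)·P(Y=k-i) — a convolution of [1/3, 2/3] and [1/7, 3/7, 3/7]. P(X+Y=0) = (1/3)×(1/7) = 1/21; P(X+Y=1) = (1/3)×(3/7) + (2/3)×(1/7) = 1/7 + 2/21 = 5/21; P(X+Y=2) = (1/3)×(3/7) + (2/3)×(3/7) = 1/7 + 2/7 = 3/7; P(X+Y=3) = (2/3)×(3/7) = 2/7. PMF: [1/21, 5/21, 3/7, 2/7] (sums to 1 ✓)

[1/21, 5/21, 3/7, 2/7]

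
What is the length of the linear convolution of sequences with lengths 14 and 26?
Linear/full convolution length: m + n - 1 = 14 + 26 - 1 = 39

39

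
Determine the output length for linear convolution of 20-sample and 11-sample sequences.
Linear/full convolution length: m + n - 1 = 20 + 11 - 1 = 30

30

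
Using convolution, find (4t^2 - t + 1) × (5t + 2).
Ascending coefficients: a = [1, -1, 4], b = [2, 5]. c[0] = 1×2 = 2; c[1] = 1×5 + -1×2 = 3; c[2] = -1×5 + 4×2 = 3; c[3] = 4×5 = 20. Result coefficients: [2, 3, 3, 20] → 20t^3 + 3t^2 + 3t + 2

20t^3 + 3t^2 + 3t + 2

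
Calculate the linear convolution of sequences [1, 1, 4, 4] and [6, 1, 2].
y[0] = 1×6 = 6; y[1] = 1×1 + 1×6 = 7; y[2] = 1×2 + 1×1 + 4×6 = 27; y[3] = 1×2 + 4×1 + 4×6 = 30; y[4] = 4×2 + 4×1 = 12; y[5] = 4×2 = 8

[6, 7, 27, 30, 12, 8]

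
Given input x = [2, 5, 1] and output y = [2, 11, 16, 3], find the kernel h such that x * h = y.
Output length 4 = len(x) + len(h) - 1 ⇒ len(h) = 2. Solve h forward using h[k] = (y[k] - Σ_{i≥1} x[i]·h[k-i]) / x[0]: h[0] = y[0] / x[0] = 2 / 2 = 1; h[1] = (y[1] - 5×1) / x[0] = (11 - 5×1) / 2 = 3. So h = [1, 3]. Forward-check [2, 5, 1] * [1, 3]: y[0] = 2×1 = 2; y[1] = 2×3 + 5×1 = 11; y[2] = 5×3 + 1×1 = 16; y[3] = 1×3 = 3 → [2, 11, 16, 3] ✓

[1, 3]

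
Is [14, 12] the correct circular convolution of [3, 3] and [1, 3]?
Recompute circular convolution of [3, 3] and [1, 3]: y[0] = 3×1 + 3×3 = 12; y[1] = 3×3 + 3×1 = 12 → [12, 12]. Compare to given [14, 12]: they differ at index 0: given 14, correct 12, so answer: No

No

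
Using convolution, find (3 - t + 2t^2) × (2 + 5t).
Ascending coefficients: a = [3, -1, 2], b = [2, 5]. c[0] = 3×2 = 6; c[1] = 3×5 + -1×2 = 13; c[2] = -1×5 + 2×2 = -1; c[3] = 2×5 = 10. Result coefficients: [6, 13, -1, 10] → 6 + 13t - t^2 + 10t^3

6 + 13t - t^2 + 10t^3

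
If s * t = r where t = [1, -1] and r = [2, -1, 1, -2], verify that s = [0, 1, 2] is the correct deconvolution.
Forward-compute [0, 1, 2] * [1, -1]: r[0] = 0×1 = 0; r[1] = 0×-1 + 1×1 = 1; r[2] = 1×-1 + 2×1 = 1; r[3] = 2×-1 = -2 → [0, 1, 1, -2]. Does not match given r = [2, -1, 1, -2].

Not verified. [0, 1, 2] * [1, -1] = [0, 1, 1, -2], which differs from [2, -1, 1, -2] at index 0.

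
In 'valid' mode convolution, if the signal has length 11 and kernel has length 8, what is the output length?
'Valid' mode counts only positions where the kernel fully overlaps the signal: m - n + 1 = 11 - 8 + 1 = 4

4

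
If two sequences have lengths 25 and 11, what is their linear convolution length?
Linear/full convolution length: m + n - 1 = 25 + 11 - 1 = 35

35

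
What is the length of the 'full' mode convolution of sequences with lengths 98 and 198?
Linear/full convolution length: m + n - 1 = 98 + 198 - 1 = 295

295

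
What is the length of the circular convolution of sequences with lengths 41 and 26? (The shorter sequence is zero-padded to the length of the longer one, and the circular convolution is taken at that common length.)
Circular convolution (zero-padding the shorter input) has length max(m, n) = max(41, 26) = 41

41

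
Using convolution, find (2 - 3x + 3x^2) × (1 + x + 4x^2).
Ascending coefficients: a = [2, -3, 3], b = [1, 1, 4]. c[0] = 2×1 = 2; c[1] = 2×1 + -3×1 = -1; c[2] = 2×4 + -3×1 + 3×1 = 8; c[3] = -3×4 + 3×1 = -9; c[4] = 3×4 = 12. Result coefficients: [2, -1, 8, -9, 12] → 2 - x + 8x^2 - 9x^3 + 12x^4

2 - x + 8x^2 - 9x^3 + 12x^4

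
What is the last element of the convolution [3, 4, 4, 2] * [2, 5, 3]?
Use y[k] = Σ_i a[i]·b[k-i] at k=5. y[5] = 2×3 = 6

6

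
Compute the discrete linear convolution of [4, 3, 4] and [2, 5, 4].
y[0] = 4×2 = 8; y[1] = 4×5 + 3×2 = 26; y[2] = 4×4 + 3×5 + 4×2 = 39; y[3] = 3×4 + 4×5 = 32; y[4] = 4×4 = 16

[8, 26, 39, 32, 16]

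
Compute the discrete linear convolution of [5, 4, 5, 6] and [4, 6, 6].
y[0] = 5×4 = 20; y[1] = 5×6 + 4×4 = 46; y[2] = 5×6 + 4×6 + 5×4 = 74; y[3] = 4×6 + 5×6 + 6×4 = 78; y[4] = 5×6 + 6×6 = 66; y[5] = 6×6 = 36

[20, 46, 74, 78, 66, 36]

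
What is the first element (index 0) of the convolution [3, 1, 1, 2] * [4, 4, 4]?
Use y[k] = Σ_i a[i]·b[k-i] at k=0. y[0] = 3×4 = 12

12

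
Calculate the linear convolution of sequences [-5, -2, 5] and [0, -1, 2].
y[0] = -5×0 = 0; y[1] = -5×-1 + -2×0 = 5; y[2] = -5×2 + -2×-1 + 5×0 = -8; y[3] = -2×2 + 5×-1 = -9; y[4] = 5×2 = 10

[0, 5, -8, -9, 10]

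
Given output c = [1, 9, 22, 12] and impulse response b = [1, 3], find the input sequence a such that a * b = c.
Deconvolve c=[1, 9, 22, 12] by b=[1, 3]. Since b[0]=1, solve forward: a[0] = c[0] / 1 = 1; a[1] = (c[1] - 1×3) / 1 = 6; a[2] = (c[2] - 6×3) / 1 = 4. So a = [1, 6, 4]. Check by forward convolution: c[0] = 1×1 = 1; c[1] = 1×3 + 6×1 = 9; c[2] = 6×3 + 4×1 = 22; c[3] = 4×3 = 12

[1, 6, 4]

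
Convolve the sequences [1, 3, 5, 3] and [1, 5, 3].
y[0] = 1×1 = 1; y[1] = 1×5 + 3×1 = 8; y[2] = 1×3 + 3×5 + 5×1 = 23; y[3] = 3×3 + 5×5 + 3×1 = 37; y[4] = 5×3 + 3×5 = 30; y[5] = 3×3 = 9

[1, 8, 23, 37, 30, 9]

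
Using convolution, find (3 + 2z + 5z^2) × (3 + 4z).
Ascending coefficients: a = [3, 2, 5], b = [3, 4]. c[0] = 3×3 = 9; c[1] = 3×4 + 2×3 = 18; c[2] = 2×4 + 5×3 = 23; c[3] = 5×4 = 20. Result coefficients: [9, 18, 23, 20] → 9 + 18z + 23z^2 + 20z^3

9 + 18z + 23z^2 + 20z^3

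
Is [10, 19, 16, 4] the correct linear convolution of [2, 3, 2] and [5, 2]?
Recompute linear convolution of [2, 3, 2] and [5, 2]: y[0] = 2×5 = 10; y[1] = 2×2 + 3×5 = 19; y[2] = 3×2 + 2×5 = 16; y[3] = 2×2 = 4 → [10, 19, 16, 4]. Given [10, 19, 16, 4] matches, so answer: Yes

Yes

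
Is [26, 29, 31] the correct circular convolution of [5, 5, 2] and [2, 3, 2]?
Recompute circular convolution of [5, 5, 2] and [2, 3, 2]: y[0] = 5×2 + 5×2 + 2×3 = 26; y[1] = 5×3 + 5×2 + 2×2 = 29; y[2] = 5×2 + 5×3 + 2×2 = 29 → [26, 29, 29]. Compare to given [26, 29, 31]: they differ at index 2: given 31, correct 29, so answer: No

No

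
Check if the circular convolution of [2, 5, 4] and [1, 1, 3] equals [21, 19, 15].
Recompute circular convolution of [2, 5, 4] and [1, 1, 3]: y[0] = 2×1 + 5×3 + 4×1 = 21; y[1] = 2×1 + 5×1 + 4×3 = 19; y[2] = 2×3 + 5×1 + 4×1 = 15 → [21, 19, 15]. Given [21, 19, 15] matches, so answer: Yes

Yes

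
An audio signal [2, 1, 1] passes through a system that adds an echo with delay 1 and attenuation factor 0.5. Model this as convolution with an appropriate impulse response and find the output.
Direct-path + delayed-attenuated-path model → impulse response h = [1, 0.5] (1 at lag 0, 0.5 at lag 1). Output y[n] = x[n] + 0.5·x[n - 1] (with x[n] = 0 outside 0..2): y[0] = 2 + 0.5×0 = 2; y[1] = 1 + 0.5×2 = 2.0; y[2] = 1 + 0.5×1 = 1.5; y[3] = 0 + 0.5×1 = 0.5. So y = [2, 2.0, 1.5, 0.5]

[2, 2.0, 1.5, 0.5]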